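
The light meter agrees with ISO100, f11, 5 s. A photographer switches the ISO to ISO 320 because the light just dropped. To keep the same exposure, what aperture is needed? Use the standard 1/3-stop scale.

f/20

ISO: 100 → 125 → 160 → 200 → 250 → 320 — 1 2/3 stops raised (brighter).
Need 1 2/3 stops darker from the aperture: f/11 → f/13 → f/14 → f/16 → f/18 → f/20.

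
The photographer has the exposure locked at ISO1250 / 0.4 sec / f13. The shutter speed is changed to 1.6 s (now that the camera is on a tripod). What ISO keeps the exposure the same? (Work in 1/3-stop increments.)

Shutter speed: 0.4 → 0.5 → 0.6 → 0.8 → 1 → 1.3 → 1.6 — 2 stops longer (brighter).
Need 2 stops darker from the ISO: 1250 → 1000 → 800 → 640 → 500 → 400 → 320.

ISO 320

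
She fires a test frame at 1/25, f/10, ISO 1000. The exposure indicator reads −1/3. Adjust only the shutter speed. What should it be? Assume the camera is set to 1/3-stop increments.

Underexposed by 1/3 stop → need 1/3 stop brighter.
Shutter speed: 1/25 → 1/20.

1/20s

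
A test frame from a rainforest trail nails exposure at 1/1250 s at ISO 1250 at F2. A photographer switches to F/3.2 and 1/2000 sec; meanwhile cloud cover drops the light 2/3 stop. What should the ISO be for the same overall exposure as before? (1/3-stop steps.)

Scene light: 2/3 stop darker.
Aperture: f/2 → f/2.2 → f/2.5 → f/2.8 → f/3.2 — 1 1/3 stops smaller aperture (darker).
Shutter speed: 1/1250 → 1/1600 → 1/2000 — 2/3 stop shorter (darker).
Net so far: 2 2/3 stops darker. ISO: 1250 → 1600 → 2000 → 2500 → 3200 → 4000 → 5000 → 6400 → 8000.

ISO 8000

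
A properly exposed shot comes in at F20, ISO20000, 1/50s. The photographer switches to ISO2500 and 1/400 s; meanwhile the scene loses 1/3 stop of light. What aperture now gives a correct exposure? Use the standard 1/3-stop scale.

Scene light: 1/3 stop darker.
ISO: 20000 → 16000 → 12800 → 10000 → 8000 → 6400 → 5000 → 4000 → 3200 → 2500 — 3 stops lower (darker).
Shutter speed: 1/50 → 1/60 → 1/80 → 1/100 → 1/125 → 1/160 → 1/200 → 1/250 → 1/320 → 1/400 — 3 stops faster (darker).
Net so far: 6 1/3 stops darker. Aperture: f/20 → f/18 → f/16 → f/14 → f/13 → f/11 → f/10 → f/9 → f/8 → f/7.1 → f/6.3 → f/5.6 → f/5 → f/4.5 → f/4 → f/3.5 → f/3.2 → f/2.8 → f/2.5 → f/2.2.

f/2.2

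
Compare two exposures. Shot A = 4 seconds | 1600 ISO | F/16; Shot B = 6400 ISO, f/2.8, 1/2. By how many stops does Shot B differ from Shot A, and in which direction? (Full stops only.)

4 stops brighter

Aperture: f/16 → f/11 → f/8 → f/5.6 → f/4 → f/2.8 — 5 stops wider (brighter).
Shutter speed: 4 → 2 → 1 → 1/2 — 3 stops faster (darker).
ISO: 1600 → 3200 → 6400 — 2 stops higher (brighter).
Net: +5 −3 +2 = +4 stops.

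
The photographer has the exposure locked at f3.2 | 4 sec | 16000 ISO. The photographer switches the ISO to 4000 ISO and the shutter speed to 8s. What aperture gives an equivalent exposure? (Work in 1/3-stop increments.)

f/2.2

ISO: 16000 → 12800 → 10000 → 8000 → 6400 → 5000 → 4000 — 2 stops dropped (darker).
Shutter speed: 4 → 5 → 6 → 8 — 1 stop longer (brighter).
Net change so far: 1 stop darker. Offset with the aperture: f/3.2 → f/2.8 → f/2.5 → f/2.2.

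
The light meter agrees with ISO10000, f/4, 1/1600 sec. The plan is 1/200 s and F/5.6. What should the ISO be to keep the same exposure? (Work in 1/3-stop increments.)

ISO 2500

Shutter speed: 1/1600 → 1/1250 → 1/1000 → 1/800 → 1/640 → 1/500 → 1/400 → 1/320 → 1/250 → 1/200 — 3 stops slower (brighter).
Aperture: f/4 → f/4.5 → f/5 → f/5.6 — 1 stop narrower (darker).
Net change so far: 2 stops brighter. Offset with the ISO: 10000 → 8000 → 6400 → 5000 → 4000 → 3200 → 2500.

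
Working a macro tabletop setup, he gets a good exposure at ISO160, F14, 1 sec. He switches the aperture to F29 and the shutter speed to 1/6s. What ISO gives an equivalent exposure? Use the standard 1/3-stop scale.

Aperture: f/14 → f/16 → f/18 → f/20 → f/22 → f/25 → f/29 — 2 stops narrower (darker).
Shutter speed: 1 → 0.8 → 0.6 → 0.5 → 0.4 → 0.3 → 1/4 → 1/5 → 1/6 — 2 2/3 stops shorter (darker).
Net change so far: 4 2/3 stops darker. Offset with the ISO: 160 → 200 → 250 → 320 → 400 → 500 → 640 → 800 → 1000 → 1250 → 1600 → 2000 → 2500 → 3200 → 4000.

ISO 4000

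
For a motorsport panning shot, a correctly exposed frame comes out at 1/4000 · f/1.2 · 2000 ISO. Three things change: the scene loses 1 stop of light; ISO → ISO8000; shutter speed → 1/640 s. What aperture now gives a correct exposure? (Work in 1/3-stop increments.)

f/4.5

Scene light: 1 stop darker.
ISO: 2000 → 2500 → 3200 → 4000 → 5000 → 6400 → 8000 — 2 stops higher (brighter).
Shutter speed: 1/4000 → 1/3200 → 1/2500 → 1/2000 → 1/1600 → 1/1250 → 1/1000 → 1/800 → 1/640 — 2 2/3 stops slower (brighter).
Net so far: 3 2/3 stops brighter. Aperture: f/1.2 → f/1.4 → f/1.6 → f/1.8 → f/2 → f/2.2 → f/2.5 → f/2.8 → f/3.2 → f/3.5 → f/4 → f/4.5.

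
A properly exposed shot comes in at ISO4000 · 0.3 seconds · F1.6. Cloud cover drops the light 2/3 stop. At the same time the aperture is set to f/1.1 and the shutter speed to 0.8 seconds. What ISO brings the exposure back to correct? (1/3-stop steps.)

ISO 1250

Scene light: 2/3 stop darker.
Aperture: f/1.6 → f/1.4 → f/1.2 → f/1.1 — 1 stop larger aperture (brighter).
Shutter speed: 0.3 → 0.4 → 0.5 → 0.6 → 0.8 — 1 1/3 stops longer (brighter).
Net so far: 1 2/3 stops brighter. ISO: 4000 → 3200 → 2500 → 2000 → 1600 → 1250.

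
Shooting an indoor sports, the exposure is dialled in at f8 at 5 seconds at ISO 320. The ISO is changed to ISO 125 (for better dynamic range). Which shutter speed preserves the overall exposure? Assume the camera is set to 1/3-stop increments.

ISO: 320 → 250 → 200 → 160 → 125 — 1 1/3 stops lower (darker).
Need 1 1/3 stops brighter from the shutter speed: 5 → 6 → 8 → 10 → 13.

13 s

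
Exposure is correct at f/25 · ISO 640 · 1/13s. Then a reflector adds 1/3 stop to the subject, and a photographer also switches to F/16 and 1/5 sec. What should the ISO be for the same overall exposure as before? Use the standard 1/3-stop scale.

ISO 80

Scene light: 1/3 stop brighter.
Aperture: f/25 → f/22 → f/20 → f/18 → f/16 — 1 1/3 stops larger aperture (brighter).
Shutter speed: 1/13 → 1/10 → 1/8 → 1/6 → 1/5 — 1 1/3 stops longer (brighter).
Net so far: 3 stops brighter. ISO: 640 → 500 → 400 → 320 → 250 → 200 → 160 → 125 → 100 → 80.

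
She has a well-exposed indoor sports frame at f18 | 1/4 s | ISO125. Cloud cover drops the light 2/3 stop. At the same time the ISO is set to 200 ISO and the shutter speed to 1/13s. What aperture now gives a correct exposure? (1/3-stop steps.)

Scene light: 2/3 stop darker.
ISO: 125 → 160 → 200 — 2/3 stop raised (brighter).
Shutter speed: 1/4 → 1/5 → 1/6 → 1/8 → 1/10 → 1/13 — 1 2/3 stops faster (darker).
Net so far: 1 2/3 stops darker. Aperture: f/18 → f/16 → f/14 → f/13 → f/11 → f/10.

f/10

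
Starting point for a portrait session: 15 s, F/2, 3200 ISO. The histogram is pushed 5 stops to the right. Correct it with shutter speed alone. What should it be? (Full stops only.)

1/2s

Overexposed by 5 stops → need 5 stops darker.
Shutter speed: 15 → 8 → 4 → 2 → 1 → 1/2.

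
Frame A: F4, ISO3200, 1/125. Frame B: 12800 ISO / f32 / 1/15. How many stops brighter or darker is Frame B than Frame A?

1 stop darker

Aperture: f/4 → f/5.6 → f/8 → f/11 → f/16 → f/22 → f/32 — 6 stops narrower (darker).
Shutter speed: 1/125 → 1/60 → 1/30 → 1/15 — 3 stops longer (brighter).
ISO: 3200 → 6400 → 12800 — 2 stops higher (brighter).
Net: −6 +3 +2 = −1 stop.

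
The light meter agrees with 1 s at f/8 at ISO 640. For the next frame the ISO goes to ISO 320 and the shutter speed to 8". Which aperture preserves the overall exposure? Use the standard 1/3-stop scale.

ISO: 640 → 500 → 400 → 320 — 1 stop dropped (darker).
Shutter speed: 1 → 1.3 → 1.6 → 2 → 2.5 → 3.2 → 4 → 5 → 6 → 8 — 3 stops longer (brighter).
Net change so far: 2 stops brighter. Offset with the aperture: f/8 → f/9 → f/10 → f/11 → f/13 → f/14 → f/16.

f/16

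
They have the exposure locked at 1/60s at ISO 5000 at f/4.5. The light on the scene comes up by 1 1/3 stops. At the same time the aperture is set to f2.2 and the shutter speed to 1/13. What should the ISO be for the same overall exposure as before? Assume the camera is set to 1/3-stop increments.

Scene light: 1 1/3 stops brighter.
Aperture: f/4.5 → f/4 → f/3.5 → f/3.2 → f/2.8 → f/2.5 → f/2.2 — 2 stops larger aperture (brighter).
Shutter speed: 1/60 → 1/50 → 1/40 → 1/30 → 1/25 → 1/20 → 1/15 → 1/13 — 2 1/3 stops longer (brighter).
Net so far: 5 2/3 stops brighter. ISO: 5000 → 4000 → 3200 → 2500 → 2000 → 1600 → 1250 → 1000 → 800 → 640 → 500 → 400 → 320 → 250 → 200 → 160 → 125 → 100.

ISO 100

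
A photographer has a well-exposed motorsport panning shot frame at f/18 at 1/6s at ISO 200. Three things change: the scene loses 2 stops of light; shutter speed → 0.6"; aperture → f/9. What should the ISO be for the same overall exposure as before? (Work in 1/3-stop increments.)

ISO 50

Scene light: 2 stops darker.
Shutter speed: 1/6 → 1/5 → 1/4 → 0.3 → 0.4 → 0.5 → 0.6 — 2 stops slower (brighter).
Aperture: f/18 → f/16 → f/14 → f/13 → f/11 → f/10 → f/9 — 2 stops larger aperture (brighter).
Net so far: 2 stops brighter. ISO: 200 → 160 → 125 → 100 → 80 → 64 → 50.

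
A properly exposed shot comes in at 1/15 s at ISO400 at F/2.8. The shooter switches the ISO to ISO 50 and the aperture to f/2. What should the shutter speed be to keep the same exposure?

1/4s

ISO: 400 → 200 → 100 → 50 — 3 stops dropped (darker).
Aperture: f/2.8 → f/2 — 1 stop larger aperture (brighter).
Net change so far: 2 stops darker. Offset with the shutter speed: 1/15 → 1/8 → 1/4.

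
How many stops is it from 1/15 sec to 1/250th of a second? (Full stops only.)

1/15 → 1/30 → 1/60 → 1/125 → 1/250 — count the steps: 4 stops.

4 stops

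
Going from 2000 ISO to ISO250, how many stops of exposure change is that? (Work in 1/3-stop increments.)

3 stops

2000 → 1600 → 1250 → 1000 → 800 → 640 → 500 → 400 → 320 → 250 — count the steps: 9 third-stops = 3 stops.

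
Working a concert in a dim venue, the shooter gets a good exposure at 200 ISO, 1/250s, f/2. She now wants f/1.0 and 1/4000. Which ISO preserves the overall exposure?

Aperture: f/2 → f/1.4 → f/1.0 — 2 stops larger aperture (brighter).
Shutter speed: 1/250 → 1/500 → 1/1000 → 1/2000 → 1/4000 — 4 stops shorter (darker).
Net change so far: 2 stops darker. Offset with the ISO: 200 → 400 → 800.

ISO 800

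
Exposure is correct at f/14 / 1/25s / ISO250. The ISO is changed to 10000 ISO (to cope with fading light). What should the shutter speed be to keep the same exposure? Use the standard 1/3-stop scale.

ISO: 250 → 320 → 400 → 500 → 640 → 800 → 1000 → 1250 → 1600 → 2000 → 2500 → 3200 → 4000 → 5000 → 6400 → 8000 → 10000 — 5 1/3 stops higher (brighter).
Need 5 1/3 stops darker from the shutter speed: 1/25 → 1/30 → 1/40 → 1/50 → 1/60 → 1/80 → 1/100 → 1/125 → 1/160 → 1/200 → 1/250 → 1/320 → 1/400 → 1/500 → 1/640 → 1/800 → 1/1000.

1/1000s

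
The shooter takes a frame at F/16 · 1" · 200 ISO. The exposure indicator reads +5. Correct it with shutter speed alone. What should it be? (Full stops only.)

1/30s

Overexposed by 5 stops → need 5 stops darker.
Shutter speed: 1 → 1/2 → 1/4 → 1/8 → 1/15 → 1/30.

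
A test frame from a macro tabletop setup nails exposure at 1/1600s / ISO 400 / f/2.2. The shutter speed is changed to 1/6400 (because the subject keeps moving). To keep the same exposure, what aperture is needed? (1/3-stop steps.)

Shutter speed: 1/1600 → 1/2000 → 1/2500 → 1/3200 → 1/4000 → 1/5000 → 1/6400 — 2 stops shorter (darker).
Need 2 stops brighter from the aperture: f/2.2 → f/2 → f/1.8 → f/1.6 → f/1.4 → f/1.2 → f/1.1.

f/1.1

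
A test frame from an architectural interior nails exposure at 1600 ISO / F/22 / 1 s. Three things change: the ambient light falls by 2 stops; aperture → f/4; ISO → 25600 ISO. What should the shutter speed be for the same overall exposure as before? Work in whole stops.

1/125s

Scene light: 2 stops darker.
Aperture: f/22 → f/16 → f/11 → f/8 → f/5.6 → f/4 — 5 stops larger aperture (brighter).
ISO: 1600 → 3200 → 6400 → 12800 → 25600 — 4 stops raised (brighter).
Net so far: 7 stops brighter. Shutter speed: 1 → 1/2 → 1/4 → 1/8 → 1/15 → 1/30 → 1/60 → 1/125.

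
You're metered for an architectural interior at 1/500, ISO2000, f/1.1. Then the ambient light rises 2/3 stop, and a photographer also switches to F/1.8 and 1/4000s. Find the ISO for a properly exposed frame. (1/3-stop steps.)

Scene light: 2/3 stop brighter.
Aperture: f/1.1 → f/1.2 → f/1.4 → f/1.6 → f/1.8 — 1 1/3 stops stopped down (darker).
Shutter speed: 1/500 → 1/640 → 1/800 → 1/1000 → 1/1250 → 1/1600 → 1/2000 → 1/2500 → 1/3200 → 1/4000 — 3 stops shorter (darker).
Net so far: 3 2/3 stops darker. ISO: 2000 → 2500 → 3200 → 4000 → 5000 → 6400 → 8000 → 10000 → 12800 → 16000 → 20000 → 25600.

ISO 25600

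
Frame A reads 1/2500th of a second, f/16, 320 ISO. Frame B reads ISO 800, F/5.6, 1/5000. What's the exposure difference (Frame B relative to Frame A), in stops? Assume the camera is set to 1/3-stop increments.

Aperture: f/16 → f/14 → f/13 → f/11 → f/10 → f/9 → f/8 → f/7.1 → f/6.3 → f/5.6 — 3 stops larger aperture (brighter).
Shutter speed: 1/2500 → 1/3200 → 1/4000 → 1/5000 — 1 stop shorter (darker).
ISO: 320 → 400 → 500 → 640 → 800 — 1 1/3 stops higher (brighter).
Net: +3 −1 +1 1/3 = +3 1/3 stops.

3 1/3 stops brighter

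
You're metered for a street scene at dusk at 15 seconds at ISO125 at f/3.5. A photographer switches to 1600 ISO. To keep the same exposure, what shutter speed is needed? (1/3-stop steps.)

1.3 s

ISO: 125 → 160 → 200 → 250 → 320 → 400 → 500 → 640 → 800 → 1000 → 1250 → 1600 — 3 2/3 stops raised (brighter).
Need 3 2/3 stops darker from the shutter speed: 15 → 13 → 10 → 8 → 6 → 5 → 4 → 3.2 → 2.5 → 2 → 1.6 → 1.3.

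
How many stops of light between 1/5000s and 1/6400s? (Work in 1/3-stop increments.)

1/5000 → 1/6400 — count the steps: 1 third-stops = 1/3 stop.

1/3 stop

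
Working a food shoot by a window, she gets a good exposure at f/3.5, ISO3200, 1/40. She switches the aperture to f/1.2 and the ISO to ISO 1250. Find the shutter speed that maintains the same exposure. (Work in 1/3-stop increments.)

1/125s

Aperture: f/3.5 → f/3.2 → f/2.8 → f/2.5 → f/2.2 → f/2 → f/1.8 → f/1.6 → f/1.4 → f/1.2 — 3 stops wider (brighter).
ISO: 3200 → 2500 → 2000 → 1600 → 1250 — 1 1/3 stops lower (darker).
Net change so far: 1 2/3 stops brighter. Offset with the shutter speed: 1/40 → 1/50 → 1/60 → 1/80 → 1/100 → 1/125.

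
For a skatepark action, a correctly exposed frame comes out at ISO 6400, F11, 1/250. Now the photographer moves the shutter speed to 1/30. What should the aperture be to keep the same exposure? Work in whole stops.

f/32

Shutter speed: 1/250 → 1/125 → 1/60 → 1/30 — 3 stops longer (brighter).
Need 3 stops darker from the aperture: f/11 → f/16 → f/22 → f/32.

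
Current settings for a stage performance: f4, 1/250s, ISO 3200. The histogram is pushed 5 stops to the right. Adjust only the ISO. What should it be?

Overexposed by 5 stops → need 5 stops darker.
ISO: 3200 → 1600 → 800 → 400 → 200 → 100.

ISO 100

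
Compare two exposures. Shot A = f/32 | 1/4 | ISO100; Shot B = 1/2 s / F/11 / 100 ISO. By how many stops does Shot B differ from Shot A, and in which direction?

4 stops brighter

Aperture: f/32 → f/22 → f/16 → f/11 — 3 stops larger aperture (brighter).
Shutter speed: 1/4 → 1/2 — 1 stop longer (brighter).
ISO: unchanged.
Net: +3 +1 = +4 stops.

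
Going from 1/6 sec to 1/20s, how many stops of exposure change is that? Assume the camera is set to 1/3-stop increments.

1/6 → 1/8 → 1/10 → 1/13 → 1/15 → 1/20 — count the steps: 5 third-stops = 1 2/3 stops.

1 2/3 stops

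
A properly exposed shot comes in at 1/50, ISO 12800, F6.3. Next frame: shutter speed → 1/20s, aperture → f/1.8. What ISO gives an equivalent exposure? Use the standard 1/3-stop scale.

Shutter speed: 1/50 → 1/40 → 1/30 → 1/25 → 1/20 — 1 1/3 stops slower (brighter).
Aperture: f/6.3 → f/5.6 → f/5 → f/4.5 → f/4 → f/3.5 → f/3.2 → f/2.8 → f/2.5 → f/2.2 → f/2 → f/1.8 — 3 2/3 stops larger aperture (brighter).
Net change so far: 5 stops brighter. Offset with the ISO: 12800 → 10000 → 8000 → 6400 → 5000 → 4000 → 3200 → 2500 → 2000 → 1600 → 1250 → 1000 → 800 → 640 → 500 → 400.

ISO 400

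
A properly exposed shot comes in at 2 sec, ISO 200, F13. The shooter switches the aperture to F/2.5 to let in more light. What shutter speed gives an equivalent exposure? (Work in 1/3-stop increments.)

Aperture: f/13 → f/11 → f/10 → f/9 → f/8 → f/7.1 → f/6.3 → f/5.6 → f/5 → f/4.5 → f/4 → f/3.5 → f/3.2 → f/2.8 → f/2.5 — 4 2/3 stops larger aperture (brighter).
Need 4 2/3 stops darker from the shutter speed: 2 → 1.6 → 1.3 → 1 → 0.8 → 0.6 → 0.5 → 0.4 → 0.3 → 1/4 → 1/5 → 1/6 → 1/8 → 1/10 → 1/13.

1/13s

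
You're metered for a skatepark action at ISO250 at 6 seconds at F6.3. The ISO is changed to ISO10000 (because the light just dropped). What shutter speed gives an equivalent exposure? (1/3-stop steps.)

1/6s

ISO: 250 → 320 → 400 → 500 → 640 → 800 → 1000 → 1250 → 1600 → 2000 → 2500 → 3200 → 4000 → 5000 → 6400 → 8000 → 10000 — 5 1/3 stops raised (brighter).
Need 5 1/3 stops darker from the shutter speed: 6 → 5 → 4 → 3.2 → 2.5 → 2 → 1.6 → 1.3 → 1 → 0.8 → 0.6 → 0.5 → 0.4 → 0.3 → 1/4 → 1/5 → 1/6.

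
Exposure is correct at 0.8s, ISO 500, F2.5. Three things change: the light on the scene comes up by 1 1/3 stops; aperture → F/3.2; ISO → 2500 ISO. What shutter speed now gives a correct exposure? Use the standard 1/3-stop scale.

1/10s

Scene light: 1 1/3 stops brighter.
Aperture: f/2.5 → f/2.8 → f/3.2 — 2/3 stop smaller aperture (darker).
ISO: 500 → 640 → 800 → 1000 → 1250 → 1600 → 2000 → 2500 — 2 1/3 stops raised (brighter).
Net so far: 3 stops brighter. Shutter speed: 0.8 → 0.6 → 0.5 → 0.4 → 0.3 → 1/4 → 1/5 → 1/6 → 1/8 → 1/10.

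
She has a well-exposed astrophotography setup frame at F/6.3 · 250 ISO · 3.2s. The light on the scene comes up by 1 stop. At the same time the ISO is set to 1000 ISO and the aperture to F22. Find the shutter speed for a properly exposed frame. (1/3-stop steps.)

Scene light: 1 stop brighter.
ISO: 250 → 320 → 400 → 500 → 640 → 800 → 1000 — 2 stops higher (brighter).
Aperture: f/6.3 → f/7.1 → f/8 → f/9 → f/10 → f/11 → f/13 → f/14 → f/16 → f/18 → f/20 → f/22 — 3 2/3 stops narrower (darker).
Net so far: 2/3 stop darker. Shutter speed: 3.2 → 4 → 5.

5 s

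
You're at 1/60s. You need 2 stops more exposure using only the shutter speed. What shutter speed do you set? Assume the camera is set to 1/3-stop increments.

Shutter speed: 1/60 → 1/50 → 1/40 → 1/30 → 1/25 → 1/20 → 1/15 — 2 stops slower (brighter).

1/15s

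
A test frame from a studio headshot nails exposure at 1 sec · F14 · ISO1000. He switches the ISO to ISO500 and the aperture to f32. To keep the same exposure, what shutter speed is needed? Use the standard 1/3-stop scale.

ISO: 1000 → 800 → 640 → 500 — 1 stop lower (darker).
Aperture: f/14 → f/16 → f/18 → f/20 → f/22 → f/25 → f/29 → f/32 — 2 1/3 stops smaller aperture (darker).
Net change so far: 3 1/3 stops darker. Offset with the shutter speed: 1 → 1.3 → 1.6 → 2 → 2.5 → 3.2 → 4 → 5 → 6 → 8 → 10.

10 s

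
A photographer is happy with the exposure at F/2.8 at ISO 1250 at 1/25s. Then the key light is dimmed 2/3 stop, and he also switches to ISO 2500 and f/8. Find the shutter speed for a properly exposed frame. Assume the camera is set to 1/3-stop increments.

Scene light: 2/3 stop darker.
ISO: 1250 → 1600 → 2000 → 2500 — 1 stop higher (brighter).
Aperture: f/2.8 → f/3.2 → f/3.5 → f/4 → f/4.5 → f/5 → f/5.6 → f/6.3 → f/7.1 → f/8 — 3 stops smaller aperture (darker).
Net so far: 2 2/3 stops darker. Shutter speed: 1/25 → 1/20 → 1/15 → 1/13 → 1/10 → 1/8 → 1/6 → 1/5 → 1/4.

1/4s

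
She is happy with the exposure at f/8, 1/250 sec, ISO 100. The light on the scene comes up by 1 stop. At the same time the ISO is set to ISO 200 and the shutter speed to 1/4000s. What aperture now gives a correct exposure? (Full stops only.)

f/4

Scene light: 1 stop brighter.
ISO: 100 → 200 — 1 stop higher (brighter).
Shutter speed: 1/250 → 1/500 → 1/1000 → 1/2000 → 1/4000 — 4 stops faster (darker).
Net so far: 2 stops darker. Aperture: f/8 → f/5.6 → f/4.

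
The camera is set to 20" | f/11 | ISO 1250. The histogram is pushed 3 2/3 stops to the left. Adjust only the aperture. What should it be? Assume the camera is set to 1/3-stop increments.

Underexposed by 3 2/3 stops → need 3 2/3 stops brighter.
Aperture: f/11 → f/10 → f/9 → f/8 → f/7.1 → f/6.3 → f/5.6 → f/5 → f/4.5 → f/4 → f/3.5 → f/3.2.

f/3.2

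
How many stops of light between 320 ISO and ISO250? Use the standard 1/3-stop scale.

320 → 250 — count the steps: 1 third-stops = 1/3 stop.

1/3 stop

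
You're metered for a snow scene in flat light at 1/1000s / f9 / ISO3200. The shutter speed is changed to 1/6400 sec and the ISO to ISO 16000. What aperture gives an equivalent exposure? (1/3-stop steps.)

Shutter speed: 1/1000 → 1/1250 → 1/1600 → 1/2000 → 1/2500 → 1/3200 → 1/4000 → 1/5000 → 1/6400 — 2 2/3 stops faster (darker).
ISO: 3200 → 4000 → 5000 → 6400 → 8000 → 10000 → 12800 → 16000 — 2 1/3 stops higher (brighter).
Net change so far: 1/3 stop darker. Offset with the aperture: f/9 → f/8.

f/8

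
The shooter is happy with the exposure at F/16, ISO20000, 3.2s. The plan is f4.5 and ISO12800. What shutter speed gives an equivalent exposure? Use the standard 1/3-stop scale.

0.4 s

Aperture: f/16 → f/14 → f/13 → f/11 → f/10 → f/9 → f/8 → f/7.1 → f/6.3 → f/5.6 → f/5 → f/4.5 — 3 2/3 stops wider (brighter).
ISO: 20000 → 16000 → 12800 — 2/3 stop lower (darker).
Net change so far: 3 stops brighter. Offset with the shutter speed: 3.2 → 2.5 → 2 → 1.6 → 1.3 → 1 → 0.8 → 0.6 → 0.5 → 0.4.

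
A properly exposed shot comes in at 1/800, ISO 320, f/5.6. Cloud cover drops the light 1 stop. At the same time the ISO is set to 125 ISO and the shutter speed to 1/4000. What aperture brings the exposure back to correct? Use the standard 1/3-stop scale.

f/1.1

Scene light: 1 stop darker.
ISO: 320 → 250 → 200 → 160 → 125 — 1 1/3 stops lower (darker).
Shutter speed: 1/800 → 1/1000 → 1/1250 → 1/1600 → 1/2000 → 1/2500 → 1/3200 → 1/4000 — 2 1/3 stops faster (darker).
Net so far: 4 2/3 stops darker. Aperture: f/5.6 → f/5 → f/4.5 → f/4 → f/3.5 → f/3.2 → f/2.8 → f/2.5 → f/2.2 → f/2 → f/1.8 → f/1.6 → f/1.4 → f/1.2 → f/1.1.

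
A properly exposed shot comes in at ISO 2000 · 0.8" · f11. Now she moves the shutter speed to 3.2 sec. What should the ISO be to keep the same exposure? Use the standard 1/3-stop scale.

ISO 500

Shutter speed: 0.8 → 1 → 1.3 → 1.6 → 2 → 2.5 → 3.2 — 2 stops slower (brighter).
Need 2 stops darker from the ISO: 2000 → 1600 → 1250 → 1000 → 800 → 640 → 500.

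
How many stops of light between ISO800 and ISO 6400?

800 → 1600 → 3200 → 6400 — count the steps: 3 stops.

3 stops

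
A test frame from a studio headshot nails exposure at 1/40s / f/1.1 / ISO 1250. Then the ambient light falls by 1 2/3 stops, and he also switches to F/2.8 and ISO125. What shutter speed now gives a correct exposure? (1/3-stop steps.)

Scene light: 1 2/3 stops darker.
Aperture: f/1.1 → f/1.2 → f/1.4 → f/1.6 → f/1.8 → f/2 → f/2.2 → f/2.5 → f/2.8 — 2 2/3 stops stopped down (darker).
ISO: 1250 → 1000 → 800 → 640 → 500 → 400 → 320 → 250 → 200 → 160 → 125 — 3 1/3 stops dropped (darker).
Net so far: 7 2/3 stops darker. Shutter speed: 1/40 → 1/30 → 1/25 → 1/20 → 1/15 → 1/13 → 1/10 → 1/8 → 1/6 → 1/5 → 1/4 → 0.3 → 0.4 → 0.5 → 0.6 → 0.8 → 1 → 1.3 → 1.6 → 2 → 2.5 → 3.2 → 4 → 5.

5 s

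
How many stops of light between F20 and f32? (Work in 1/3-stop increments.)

1 1/3 stops

f/20 → f/22 → f/25 → f/29 → f/32 — count the steps: 4 third-stops = 1 1/3 stops.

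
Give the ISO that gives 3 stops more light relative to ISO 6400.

ISO 51200

ISO: 6400 → 12800 → 25600 → 51200 — 3 stops higher (brighter).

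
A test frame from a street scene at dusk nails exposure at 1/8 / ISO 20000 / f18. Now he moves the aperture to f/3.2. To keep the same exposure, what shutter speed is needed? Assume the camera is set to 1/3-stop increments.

Aperture: f/18 → f/16 → f/14 → f/13 → f/11 → f/10 → f/9 → f/8 → f/7.1 → f/6.3 → f/5.6 → f/5 → f/4.5 → f/4 → f/3.5 → f/3.2 — 5 stops larger aperture (brighter).
Need 5 stops darker from the shutter speed: 1/8 → 1/10 → 1/13 → 1/15 → 1/20 → 1/25 → 1/30 → 1/40 → 1/50 → 1/60 → 1/80 → 1/100 → 1/125 → 1/160 → 1/200 → 1/250.

1/250s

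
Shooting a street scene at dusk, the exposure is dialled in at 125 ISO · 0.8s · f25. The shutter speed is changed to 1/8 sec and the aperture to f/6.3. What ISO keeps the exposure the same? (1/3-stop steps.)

ISO 50

Shutter speed: 0.8 → 0.6 → 0.5 → 0.4 → 0.3 → 1/4 → 1/5 → 1/6 → 1/8 — 2 2/3 stops faster (darker).
Aperture: f/25 → f/22 → f/20 → f/18 → f/16 → f/14 → f/13 → f/11 → f/10 → f/9 → f/8 → f/7.1 → f/6.3 — 4 stops wider (brighter).
Net change so far: 1 1/3 stops brighter. Offset with the ISO: 125 → 100 → 80 → 64 → 50.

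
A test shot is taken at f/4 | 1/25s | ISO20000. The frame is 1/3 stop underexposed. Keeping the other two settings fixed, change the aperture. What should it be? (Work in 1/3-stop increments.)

Underexposed by 1/3 stop → need 1/3 stop brighter.
Aperture: f/4 → f/3.5.

f/3.5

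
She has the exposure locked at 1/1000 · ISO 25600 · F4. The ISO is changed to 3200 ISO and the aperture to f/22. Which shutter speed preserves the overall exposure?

ISO: 25600 → 12800 → 6400 → 3200 — 3 stops dropped (darker).
Aperture: f/4 → f/5.6 → f/8 → f/11 → f/16 → f/22 — 5 stops stopped down (darker).
Net change so far: 8 stops darker. Offset with the shutter speed: 1/1000 → 1/500 → 1/250 → 1/125 → 1/60 → 1/30 → 1/15 → 1/8 → 1/4.

1/4s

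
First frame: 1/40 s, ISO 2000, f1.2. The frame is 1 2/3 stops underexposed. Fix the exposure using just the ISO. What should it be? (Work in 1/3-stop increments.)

Underexposed by 1 2/3 stops → need 1 2/3 stops brighter.
ISO: 2000 → 2500 → 3200 → 4000 → 5000 → 6400.

ISO 6400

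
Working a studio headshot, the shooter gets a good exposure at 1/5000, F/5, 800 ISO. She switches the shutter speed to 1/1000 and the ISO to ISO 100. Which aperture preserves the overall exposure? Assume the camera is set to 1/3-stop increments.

f/4

Shutter speed: 1/5000 → 1/4000 → 1/3200 → 1/2500 → 1/2000 → 1/1600 → 1/1250 → 1/1000 — 2 1/3 stops longer (brighter).
ISO: 800 → 640 → 500 → 400 → 320 → 250 → 200 → 160 → 125 → 100 — 3 stops dropped (darker).
Net change so far: 2/3 stop darker. Offset with the aperture: f/5 → f/4.5 → f/4.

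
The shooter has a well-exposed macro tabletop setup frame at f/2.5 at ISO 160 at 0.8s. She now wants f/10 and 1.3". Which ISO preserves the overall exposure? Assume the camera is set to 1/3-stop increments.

ISO 1600

Aperture: f/2.5 → f/2.8 → f/3.2 → f/3.5 → f/4 → f/4.5 → f/5 → f/5.6 → f/6.3 → f/7.1 → f/8 → f/9 → f/10 — 4 stops smaller aperture (darker).
Shutter speed: 0.8 → 1 → 1.3 — 2/3 stop slower (brighter).
Net change so far: 3 1/3 stops darker. Offset with the ISO: 160 → 200 → 250 → 320 → 400 → 500 → 640 → 800 → 1000 → 1250 → 1600.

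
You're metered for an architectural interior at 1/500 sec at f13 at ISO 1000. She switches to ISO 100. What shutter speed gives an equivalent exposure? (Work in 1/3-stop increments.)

ISO: 1000 → 800 → 640 → 500 → 400 → 320 → 250 → 200 → 160 → 125 → 100 — 3 1/3 stops dropped (darker).
Need 3 1/3 stops brighter from the shutter speed: 1/500 → 1/400 → 1/320 → 1/250 → 1/200 → 1/160 → 1/125 → 1/100 → 1/80 → 1/60 → 1/50.

1/50s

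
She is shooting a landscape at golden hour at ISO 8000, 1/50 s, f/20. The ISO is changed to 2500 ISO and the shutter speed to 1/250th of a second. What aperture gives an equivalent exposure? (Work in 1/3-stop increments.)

ISO: 8000 → 6400 → 5000 → 4000 → 3200 → 2500 — 1 2/3 stops lower (darker).
Shutter speed: 1/50 → 1/60 → 1/80 → 1/100 → 1/125 → 1/160 → 1/200 → 1/250 — 2 1/3 stops shorter (darker).
Net change so far: 4 stops darker. Offset with the aperture: f/20 → f/18 → f/16 → f/14 → f/13 → f/11 → f/10 → f/9 → f/8 → f/7.1 → f/6.3 → f/5.6 → f/5.

f/5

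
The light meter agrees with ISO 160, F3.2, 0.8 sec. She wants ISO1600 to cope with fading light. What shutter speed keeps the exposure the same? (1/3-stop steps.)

1/13s

ISO: 160 → 200 → 250 → 320 → 400 → 500 → 640 → 800 → 1000 → 1250 → 1600 — 3 1/3 stops higher (brighter).
Need 3 1/3 stops darker from the shutter speed: 0.8 → 0.6 → 0.5 → 0.4 → 0.3 → 1/4 → 1/5 → 1/6 → 1/8 → 1/10 → 1/13.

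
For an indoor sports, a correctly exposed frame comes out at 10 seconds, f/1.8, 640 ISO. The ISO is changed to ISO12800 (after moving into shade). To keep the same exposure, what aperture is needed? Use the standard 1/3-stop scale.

ISO: 640 → 800 → 1000 → 1250 → 1600 → 2000 → 2500 → 3200 → 4000 → 5000 → 6400 → 8000 → 10000 → 12800 — 4 1/3 stops higher (brighter).
Need 4 1/3 stops darker from the aperture: f/1.8 → f/2 → f/2.2 → f/2.5 → f/2.8 → f/3.2 → f/3.5 → f/4 → f/4.5 → f/5 → f/5.6 → f/6.3 → f/7.1 → f/8.

f/8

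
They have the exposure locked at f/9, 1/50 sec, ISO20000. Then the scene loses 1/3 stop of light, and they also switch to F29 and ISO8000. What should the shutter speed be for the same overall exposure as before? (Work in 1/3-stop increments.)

Scene light: 1/3 stop darker.
Aperture: f/9 → f/10 → f/11 → f/13 → f/14 → f/16 → f/18 → f/20 → f/22 → f/25 → f/29 — 3 1/3 stops stopped down (darker).
ISO: 20000 → 16000 → 12800 → 10000 → 8000 — 1 1/3 stops lower (darker).
Net so far: 5 stops darker. Shutter speed: 1/50 → 1/40 → 1/30 → 1/25 → 1/20 → 1/15 → 1/13 → 1/10 → 1/8 → 1/6 → 1/5 → 1/4 → 0.3 → 0.4 → 0.5 → 0.6.

0.6 s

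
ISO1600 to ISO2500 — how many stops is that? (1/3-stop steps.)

2/3 stop

1600 → 2000 → 2500 — count the steps: 2 third-stops = 2/3 stop.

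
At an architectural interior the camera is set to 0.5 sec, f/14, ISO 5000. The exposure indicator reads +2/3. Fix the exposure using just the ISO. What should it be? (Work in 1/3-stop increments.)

Overexposed by 2/3 stop → need 2/3 stop darker.
ISO: 5000 → 4000 → 3200.

ISO 3200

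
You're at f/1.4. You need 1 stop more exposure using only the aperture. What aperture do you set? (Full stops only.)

Aperture: f/1.4 → f/1.0 — 1 stop wider (brighter).

f/1.0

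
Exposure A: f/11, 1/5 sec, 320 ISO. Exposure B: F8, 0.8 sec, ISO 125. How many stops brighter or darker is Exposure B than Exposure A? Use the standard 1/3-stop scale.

Aperture: f/11 → f/10 → f/9 → f/8 — 1 stop wider (brighter).
Shutter speed: 1/5 → 1/4 → 0.3 → 0.4 → 0.5 → 0.6 → 0.8 — 2 stops longer (brighter).
ISO: 320 → 250 → 200 → 160 → 125 — 1 1/3 stops dropped (darker).
Net: +1 +2 −1 1/3 = +1 2/3 stops.

1 2/3 stops brighter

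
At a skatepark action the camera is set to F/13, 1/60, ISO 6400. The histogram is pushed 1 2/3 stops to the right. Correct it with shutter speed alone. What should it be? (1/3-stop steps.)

1/200s

Overexposed by 1 2/3 stops → need 1 2/3 stops darker.
Shutter speed: 1/60 → 1/80 → 1/100 → 1/125 → 1/160 → 1/200.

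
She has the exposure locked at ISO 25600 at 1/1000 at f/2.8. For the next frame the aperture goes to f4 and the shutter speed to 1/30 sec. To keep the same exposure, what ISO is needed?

ISO 1600

Aperture: f/2.8 → f/4 — 1 stop smaller aperture (darker).
Shutter speed: 1/1000 → 1/500 → 1/250 → 1/125 → 1/60 → 1/30 — 5 stops slower (brighter).
Net change so far: 4 stops brighter. Offset with the ISO: 25600 → 12800 → 6400 → 3200 → 1600.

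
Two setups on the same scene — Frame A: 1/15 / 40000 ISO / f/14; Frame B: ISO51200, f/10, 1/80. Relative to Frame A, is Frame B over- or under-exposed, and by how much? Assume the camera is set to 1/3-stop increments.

Aperture: f/14 → f/13 → f/11 → f/10 — 1 stop opened up (brighter).
Shutter speed: 1/15 → 1/20 → 1/25 → 1/30 → 1/40 → 1/50 → 1/60 → 1/80 — 2 1/3 stops faster (darker).
ISO: 40000 → 51200 — 1/3 stop raised (brighter).
Net: +1 −2 1/3 +1/3 = −1 stop.

1 stop darker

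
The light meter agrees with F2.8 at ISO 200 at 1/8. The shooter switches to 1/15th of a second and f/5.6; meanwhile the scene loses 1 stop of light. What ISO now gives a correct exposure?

ISO 3200

Scene light: 1 stop darker.
Shutter speed: 1/8 → 1/15 — 1 stop faster (darker).
Aperture: f/2.8 → f/4 → f/5.6 — 2 stops stopped down (darker).
Net so far: 4 stops darker. ISO: 200 → 400 → 800 → 1600 → 3200.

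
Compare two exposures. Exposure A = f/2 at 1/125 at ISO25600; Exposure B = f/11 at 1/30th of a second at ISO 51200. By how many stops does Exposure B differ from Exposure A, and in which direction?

Aperture: f/2 → f/2.8 → f/4 → f/5.6 → f/8 → f/11 — 5 stops stopped down (darker).
Shutter speed: 1/125 → 1/60 → 1/30 — 2 stops slower (brighter).
ISO: 25600 → 51200 — 1 stop raised (brighter).
Net: −5 +2 +1 = −2 stops.

2 stops darker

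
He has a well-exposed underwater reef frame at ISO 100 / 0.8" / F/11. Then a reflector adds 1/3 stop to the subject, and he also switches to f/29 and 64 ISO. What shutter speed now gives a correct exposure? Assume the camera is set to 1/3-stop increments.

Scene light: 1/3 stop brighter.
Aperture: f/11 → f/13 → f/14 → f/16 → f/18 → f/20 → f/22 → f/25 → f/29 — 2 2/3 stops stopped down (darker).
ISO: 100 → 80 → 64 — 2/3 stop dropped (darker).
Net so far: 3 stops darker. Shutter speed: 0.8 → 1 → 1.3 → 1.6 → 2 → 2.5 → 3.2 → 4 → 5 → 6.

6 s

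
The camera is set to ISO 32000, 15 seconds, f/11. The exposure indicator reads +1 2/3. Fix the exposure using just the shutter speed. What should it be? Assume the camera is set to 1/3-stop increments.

Overexposed by 1 2/3 stops → need 1 2/3 stops darker.
Shutter speed: 15 → 13 → 10 → 8 → 6 → 5.

5 s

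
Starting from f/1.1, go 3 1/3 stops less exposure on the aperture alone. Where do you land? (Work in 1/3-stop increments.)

Aperture: f/1.1 → f/1.2 → f/1.4 → f/1.6 → f/1.8 → f/2 → f/2.2 → f/2.5 → f/2.8 → f/3.2 → f/3.5 — 3 1/3 stops smaller aperture (darker).

f/3.5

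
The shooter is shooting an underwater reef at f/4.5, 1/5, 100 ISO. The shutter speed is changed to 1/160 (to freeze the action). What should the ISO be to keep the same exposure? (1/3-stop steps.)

ISO 3200

Shutter speed: 1/5 → 1/6 → 1/8 → 1/10 → 1/13 → 1/15 → 1/20 → 1/25 → 1/30 → 1/40 → 1/50 → 1/60 → 1/80 → 1/100 → 1/125 → 1/160 — 5 stops faster (darker).
Need 5 stops brighter from the ISO: 100 → 125 → 160 → 200 → 250 → 320 → 400 → 500 → 640 → 800 → 1000 → 1250 → 1600 → 2000 → 2500 → 3200.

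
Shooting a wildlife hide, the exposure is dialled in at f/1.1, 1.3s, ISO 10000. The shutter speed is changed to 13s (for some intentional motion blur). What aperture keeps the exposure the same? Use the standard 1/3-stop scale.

f/3.5

Shutter speed: 1.3 → 1.6 → 2 → 2.5 → 3.2 → 4 → 5 → 6 → 8 → 10 → 13 — 3 1/3 stops slower (brighter).
Need 3 1/3 stops darker from the aperture: f/1.1 → f/1.2 → f/1.4 → f/1.6 → f/1.8 → f/2 → f/2.2 → f/2.5 → f/2.8 → f/3.2 → f/3.5.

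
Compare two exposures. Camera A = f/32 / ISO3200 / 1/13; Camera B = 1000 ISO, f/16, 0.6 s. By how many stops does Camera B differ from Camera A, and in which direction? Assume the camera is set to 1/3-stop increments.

Aperture: f/32 → f/29 → f/25 → f/22 → f/20 → f/18 → f/16 — 2 stops wider (brighter).
Shutter speed: 1/13 → 1/10 → 1/8 → 1/6 → 1/5 → 1/4 → 0.3 → 0.4 → 0.5 → 0.6 — 3 stops longer (brighter).
ISO: 3200 → 2500 → 2000 → 1600 → 1250 → 1000 — 1 2/3 stops lower (darker).
Net: +2 +3 −1 2/3 = +3 1/3 stops.

3 1/3 stops brighter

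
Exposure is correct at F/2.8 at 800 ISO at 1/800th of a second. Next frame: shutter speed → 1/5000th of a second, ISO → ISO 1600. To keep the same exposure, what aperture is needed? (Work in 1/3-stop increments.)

Shutter speed: 1/800 → 1/1000 → 1/1250 → 1/1600 → 1/2000 → 1/2500 → 1/3200 → 1/4000 → 1/5000 — 2 2/3 stops shorter (darker).
ISO: 800 → 1000 → 1250 → 1600 — 1 stop raised (brighter).
Net change so far: 1 2/3 stops darker. Offset with the aperture: f/2.8 → f/2.5 → f/2.2 → f/2 → f/1.8 → f/1.6.

f/1.6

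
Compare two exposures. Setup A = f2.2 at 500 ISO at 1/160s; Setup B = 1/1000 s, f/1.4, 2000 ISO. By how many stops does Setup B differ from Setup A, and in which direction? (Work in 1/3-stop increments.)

Aperture: f/2.2 → f/2 → f/1.8 → f/1.6 → f/1.4 — 1 1/3 stops opened up (brighter).
Shutter speed: 1/160 → 1/200 → 1/250 → 1/320 → 1/400 → 1/500 → 1/640 → 1/800 → 1/1000 — 2 2/3 stops faster (darker).
ISO: 500 → 640 → 800 → 1000 → 1250 → 1600 → 2000 — 2 stops higher (brighter).
Net: +1 1/3 −2 2/3 +2 = +2/3 stops.

2/3 stop brighter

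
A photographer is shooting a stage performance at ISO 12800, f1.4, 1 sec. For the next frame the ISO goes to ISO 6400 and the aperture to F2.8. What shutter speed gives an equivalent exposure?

ISO: 12800 → 6400 — 1 stop dropped (darker).
Aperture: f/1.4 → f/2 → f/2.8 — 2 stops narrower (darker).
Net change so far: 3 stops darker. Offset with the shutter speed: 1 → 2 → 4 → 8.

8 s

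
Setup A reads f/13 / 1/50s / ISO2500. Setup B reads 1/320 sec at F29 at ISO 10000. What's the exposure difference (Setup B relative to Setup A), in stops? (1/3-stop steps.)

3 stops darker

Aperture: f/13 → f/14 → f/16 → f/18 → f/20 → f/22 → f/25 → f/29 — 2 1/3 stops smaller aperture (darker).
Shutter speed: 1/50 → 1/60 → 1/80 → 1/100 → 1/125 → 1/160 → 1/200 → 1/250 → 1/320 — 2 2/3 stops shorter (darker).
ISO: 2500 → 3200 → 4000 → 5000 → 6400 → 8000 → 10000 — 2 stops higher (brighter).
Net: −2 1/3 −2 2/3 +2 = −3 stops.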